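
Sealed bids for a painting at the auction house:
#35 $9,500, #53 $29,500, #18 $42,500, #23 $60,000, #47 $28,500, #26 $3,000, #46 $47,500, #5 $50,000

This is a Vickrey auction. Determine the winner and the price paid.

#23 pays $50,000

Vickrey auction: the highest bidder wins and pays the second-highest bid.
Bids in order: 60,000 (#23) > 50,000 (#5) > 47,500 (#46) > 42,500 (#18) > 29,500 (#53) > 28,500 (#47) > …
#23 is highest; pays the second-highest bid, $50,000.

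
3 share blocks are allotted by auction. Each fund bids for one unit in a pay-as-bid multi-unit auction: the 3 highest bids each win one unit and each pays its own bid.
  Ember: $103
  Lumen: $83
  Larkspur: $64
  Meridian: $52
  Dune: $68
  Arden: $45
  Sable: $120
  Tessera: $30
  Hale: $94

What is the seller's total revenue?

Ordering the bids: 120 (Sable), 103 (Ember), 94 (Hale), 83 (Lumen), 68 (Dune), …
Winners (3 units): Sable, Ember, Hale.
Total revenue = 120 + 103 + 94 = $317.

Total revenue: $317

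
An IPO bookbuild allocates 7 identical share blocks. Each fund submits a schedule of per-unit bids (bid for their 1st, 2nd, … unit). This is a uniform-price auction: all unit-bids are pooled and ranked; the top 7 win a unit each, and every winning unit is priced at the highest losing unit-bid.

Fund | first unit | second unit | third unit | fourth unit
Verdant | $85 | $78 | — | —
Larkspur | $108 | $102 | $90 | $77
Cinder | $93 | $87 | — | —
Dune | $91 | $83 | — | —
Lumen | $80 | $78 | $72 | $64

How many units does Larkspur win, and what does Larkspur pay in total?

Larkspur: 3 units, pays $249

Pooled unit-bids ranked (top 7): 108 (Larkspur-1), 102 (Larkspur-2), 93 (Cinder-1), 91 (Dune-1), 90 (Larkspur-3), 87 (Cinder-2), 85 (Verdant-1)
The (k+1)-th unit-bid is $83.
Larkspur wins 3 unit(s) at $83 each.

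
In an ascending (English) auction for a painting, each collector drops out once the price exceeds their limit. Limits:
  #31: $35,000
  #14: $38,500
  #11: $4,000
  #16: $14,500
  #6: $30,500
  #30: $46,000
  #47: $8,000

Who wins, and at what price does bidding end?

#30 wins at $38,500

Rule: the price rises until one bidder remains; the winner pays the price at which the last rival dropped out.
Limits ranked: 46,000 (#30) > 38,500 (#14) > 35,000 (#31) > 30,500 (#6) > 14,500 (#16) > 8,000 (#47) > …
Bidding ends when #14 exits at $38,500; #30 takes it.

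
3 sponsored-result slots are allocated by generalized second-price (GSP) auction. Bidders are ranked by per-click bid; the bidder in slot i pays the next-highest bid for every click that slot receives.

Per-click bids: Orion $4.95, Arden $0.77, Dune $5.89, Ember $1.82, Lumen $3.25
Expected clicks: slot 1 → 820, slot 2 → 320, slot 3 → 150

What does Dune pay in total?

Sorting advertisers: $5.89 (Dune) > $4.95 (Orion) > $3.25 (Lumen) > $1.82 (Ember) > …
Dune holds slot 1 → pays next bid $4.95 × 820 clicks = $4059.00.

Dune pays $4059.00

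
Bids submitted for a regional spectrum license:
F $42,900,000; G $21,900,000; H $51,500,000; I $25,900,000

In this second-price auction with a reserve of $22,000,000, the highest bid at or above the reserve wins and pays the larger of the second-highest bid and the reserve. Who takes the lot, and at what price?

Second-price auction with a reserve of $22,000,000: the highest bid at or above the reserve wins and pays the larger of the second-highest bid and the reserve.
Bids in order: 51,500,000 (H) > 42,900,000 (F) > 25,900,000 (I) > 21,900,000 (G)
Highest eligible bid: H at $51,500,000.
max(second-highest $42,900,000, reserve $22,000,000) = $42,900,000; the reserve does not bind.

H pays $42,900,000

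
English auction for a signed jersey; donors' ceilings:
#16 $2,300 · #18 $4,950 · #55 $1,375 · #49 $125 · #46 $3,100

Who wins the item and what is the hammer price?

#18 wins at $3,100

Rule: the price rises until one bidder remains; the winner pays the price at which the last rival dropped out.
Limits ranked: 4,950 (#18) > 3,100 (#46) > 2,300 (#16) > 1,375 (#55) > 125 (#49)
#46 is the last rival to drop out, at $3,100; #18 remains and wins at that price.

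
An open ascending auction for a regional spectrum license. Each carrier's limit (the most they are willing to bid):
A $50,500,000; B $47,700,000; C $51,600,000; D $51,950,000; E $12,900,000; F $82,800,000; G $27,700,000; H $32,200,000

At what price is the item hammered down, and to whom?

F wins at $51,950,000

Limits in order: 82,800,000 (F) > 51,950,000 (D) > 51,600,000 (C) > 50,500,000 (A) > 47,700,000 (B) > 32,200,000 (H) > …
Once the price passes $51,950,000, only F is left; the hammer falls at D's limit of $51,950,000.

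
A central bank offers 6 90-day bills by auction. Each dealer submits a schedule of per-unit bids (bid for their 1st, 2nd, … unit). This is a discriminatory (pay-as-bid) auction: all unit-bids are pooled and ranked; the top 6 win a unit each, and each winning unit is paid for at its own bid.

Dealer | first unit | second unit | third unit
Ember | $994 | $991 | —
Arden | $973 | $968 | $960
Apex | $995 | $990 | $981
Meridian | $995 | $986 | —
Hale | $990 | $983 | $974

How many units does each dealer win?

Apex 2, Ember 2, Hale 1, Meridian 1

Pooled unit-bids ranked (top 6): 995 (Apex-1), 995 (Meridian-1), 994 (Ember-1), 991 (Ember-2), 990 (Apex-2), 990 (Hale-1)
Next rejected bid: $986 (not a price — pay-as-bid).
Allocation: Apex 2, Ember 2, Hale 1, Meridian 1.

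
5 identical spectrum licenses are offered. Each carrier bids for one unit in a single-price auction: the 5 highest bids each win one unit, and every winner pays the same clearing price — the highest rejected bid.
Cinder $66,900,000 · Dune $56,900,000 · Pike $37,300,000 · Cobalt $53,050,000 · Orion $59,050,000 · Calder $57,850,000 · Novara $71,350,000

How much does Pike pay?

Pike pays $0

Sorting: 71,350,000 (Novara), 66,900,000 (Cinder), 59,050,000 (Orion), 57,850,000 (Calder), 56,900,000 (Dune), 53,050,000 (Cobalt), 37,300,000 (Pike)
Top 5: Novara, Cinder, Orion, Calder, Dune.
First losing bid is Cobalt's $53,050,000, which sets the uniform price.
Pike does not win → pays $0.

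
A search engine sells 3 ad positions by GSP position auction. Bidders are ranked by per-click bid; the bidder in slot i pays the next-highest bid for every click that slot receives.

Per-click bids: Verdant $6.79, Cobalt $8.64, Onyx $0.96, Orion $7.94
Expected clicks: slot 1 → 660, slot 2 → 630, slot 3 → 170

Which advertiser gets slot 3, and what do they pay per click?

Sorting advertisers: $8.64 (Cobalt) > $7.94 (Orion) > $6.79 (Verdant) > $0.96 (Onyx)
Slot 3 goes to the third-ranked bidder, Verdant, who pays the next bid down: $0.96/click.

Verdant; $0.96 per click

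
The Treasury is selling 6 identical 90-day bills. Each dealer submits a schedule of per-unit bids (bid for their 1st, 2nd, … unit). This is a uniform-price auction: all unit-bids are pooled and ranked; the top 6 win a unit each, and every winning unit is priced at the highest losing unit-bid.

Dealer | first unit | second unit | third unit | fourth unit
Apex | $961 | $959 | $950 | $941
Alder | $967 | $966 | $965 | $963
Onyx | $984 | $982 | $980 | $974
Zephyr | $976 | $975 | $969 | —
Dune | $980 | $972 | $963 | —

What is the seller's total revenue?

All unit-bids, highest first — top 6: 984 (Onyx-1), 982 (Onyx-2), 980 (Onyx-3), 980 (Dune-1), 976 (Zephyr-1), 975 (Zephyr-2)
Highest rejected unit-bid = $974.
Allocation: Dune 1, Onyx 3, Zephyr 2. Every unit priced at $974.
Revenue = 6 × 974 = $5,844.

Total revenue: $5,844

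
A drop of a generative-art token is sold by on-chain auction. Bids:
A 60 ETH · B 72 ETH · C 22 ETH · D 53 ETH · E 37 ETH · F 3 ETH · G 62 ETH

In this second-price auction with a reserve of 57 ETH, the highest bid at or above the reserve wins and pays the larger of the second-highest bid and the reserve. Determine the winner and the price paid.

B pays 62 ETH

Rule: the highest bid at or above the reserve wins and pays the larger of the second-highest bid and the reserve.
Sorting bids: 72 (B) > 62 (G) > 60 (A) > 53 (D) > 37 (E) > 22 (C) > …
B has the top bid at or above the reserve (72 ETH).
max(second-highest 62 ETH, reserve 57 ETH) = 62 ETH; the reserve does not bind.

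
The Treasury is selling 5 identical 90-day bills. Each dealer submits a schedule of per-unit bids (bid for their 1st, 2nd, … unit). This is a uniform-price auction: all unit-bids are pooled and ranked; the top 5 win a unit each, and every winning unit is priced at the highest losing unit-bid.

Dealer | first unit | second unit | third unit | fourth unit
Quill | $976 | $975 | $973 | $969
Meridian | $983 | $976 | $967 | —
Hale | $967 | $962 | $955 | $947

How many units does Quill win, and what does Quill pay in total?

All unit-bids, highest first — top 5: 983 (Meridian-1), 976 (Quill-1), 976 (Meridian-2), 975 (Quill-2), 973 (Quill-3)
The (k+1)-th unit-bid is $969.
Quill wins 3 unit(s) at $969 each.

Quill: 3 units, pays $2,907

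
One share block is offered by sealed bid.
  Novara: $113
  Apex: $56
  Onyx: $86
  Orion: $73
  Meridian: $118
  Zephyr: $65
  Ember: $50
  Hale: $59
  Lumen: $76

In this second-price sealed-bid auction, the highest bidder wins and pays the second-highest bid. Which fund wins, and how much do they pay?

Bids in order: 118 (Meridian) > 113 (Novara) > 86 (Onyx) > 76 (Lumen) > 73 (Orion) > 65 (Zephyr) > …
Meridian wins with the highest bid; price is set by the runner-up at $113.

Meridian pays $113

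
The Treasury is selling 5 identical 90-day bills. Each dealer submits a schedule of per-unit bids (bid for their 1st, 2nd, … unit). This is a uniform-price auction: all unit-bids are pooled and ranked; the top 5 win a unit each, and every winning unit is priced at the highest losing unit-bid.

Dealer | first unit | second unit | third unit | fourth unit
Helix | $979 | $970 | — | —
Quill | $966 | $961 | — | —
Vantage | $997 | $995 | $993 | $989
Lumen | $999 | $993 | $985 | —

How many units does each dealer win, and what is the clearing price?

All unit-bids, highest first — top 5: 999 (Lumen-1), 997 (Vantage-1), 995 (Vantage-2), 993 (Vantage-3), 993 (Lumen-2)
Highest rejected unit-bid = $989.
Allocation: Lumen 2, Vantage 3.

Lumen 2, Vantage 3; clearing price $989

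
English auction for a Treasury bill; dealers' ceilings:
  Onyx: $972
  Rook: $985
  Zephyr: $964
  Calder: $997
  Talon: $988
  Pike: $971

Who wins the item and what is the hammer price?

Calder wins at $988

Rule: the price rises until one bidder remains; the winner pays the price at which the last rival dropped out.
Sorting limits: 997 (Calder) > 988 (Talon) > 985 (Rook) > 972 (Onyx) > 971 (Pike) > 964 (Zephyr)
Talon is the last rival to drop out, at $988; Calder remains and wins at that price.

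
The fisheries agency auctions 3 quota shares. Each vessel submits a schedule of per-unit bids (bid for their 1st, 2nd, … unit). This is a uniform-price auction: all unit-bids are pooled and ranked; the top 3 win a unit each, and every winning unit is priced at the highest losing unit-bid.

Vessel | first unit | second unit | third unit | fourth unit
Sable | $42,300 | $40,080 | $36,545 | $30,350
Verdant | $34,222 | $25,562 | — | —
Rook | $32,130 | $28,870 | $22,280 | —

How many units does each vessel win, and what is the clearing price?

Pooled unit-bids ranked (top 3): 42,300 (Sable-1), 40,080 (Sable-2), 36,545 (Sable-3)
The (k+1)-th unit-bid is $34,222.
Allocation: Sable 3.

Sable 3; clearing price $34,222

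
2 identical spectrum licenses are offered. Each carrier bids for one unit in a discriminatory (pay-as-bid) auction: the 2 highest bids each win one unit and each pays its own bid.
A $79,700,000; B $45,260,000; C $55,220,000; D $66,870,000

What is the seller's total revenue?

Bids ranked high→low: 79,700,000 (A), 66,870,000 (D), 55,220,000 (C), 45,260,000 (B)
Winners (2 units): A, D.
Total revenue = 79,700,000 + 66,870,000 = $146,570,000.

Total revenue: $146,570,000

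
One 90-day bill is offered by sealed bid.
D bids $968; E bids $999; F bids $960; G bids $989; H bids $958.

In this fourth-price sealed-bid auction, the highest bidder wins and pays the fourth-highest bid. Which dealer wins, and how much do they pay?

Sorting bids: 999 (E) > 989 (G) > 968 (D) > 960 (F) > 958 (H)
E is highest; pays the fourth-highest bid, $960.

E pays $960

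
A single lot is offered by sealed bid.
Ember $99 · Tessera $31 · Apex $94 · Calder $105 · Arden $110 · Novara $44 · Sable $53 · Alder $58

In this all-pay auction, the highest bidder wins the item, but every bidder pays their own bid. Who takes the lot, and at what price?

Arden pays $110

Sorting bids: 110 (Arden) > 105 (Calder) > 99 (Ember) > 94 (Apex) > 58 (Alder) > 53 (Sable) > …
Arden wins with the top bid; all bids are sunk regardless.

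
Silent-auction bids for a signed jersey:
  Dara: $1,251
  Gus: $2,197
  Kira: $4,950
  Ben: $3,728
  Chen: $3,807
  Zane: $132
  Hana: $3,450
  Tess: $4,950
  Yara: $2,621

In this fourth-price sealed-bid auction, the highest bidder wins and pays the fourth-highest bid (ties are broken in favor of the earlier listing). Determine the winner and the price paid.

Rule: the highest bidder wins and pays the fourth-highest bid.
Sorting bids: 4,950 (Kira) > 4,950 (Tess) > 3,807 (Chen) > 3,728 (Ben) > 3,450 (Hana) > 2,621 (Yara) > …
Tie at $4,950 → Kira wins by tie-break.
Kira wins; payment is bid #4 in the ranking = $3,728.

Kira pays $3,728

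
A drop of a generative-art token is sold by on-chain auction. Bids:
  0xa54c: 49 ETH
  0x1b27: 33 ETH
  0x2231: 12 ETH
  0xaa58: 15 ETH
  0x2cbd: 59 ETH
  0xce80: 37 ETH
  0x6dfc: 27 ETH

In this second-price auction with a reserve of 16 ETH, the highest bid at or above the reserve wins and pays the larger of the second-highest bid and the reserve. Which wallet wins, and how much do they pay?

Second-price auction with a reserve of 16 ETH: the highest bid at or above the reserve wins and pays the larger of the second-highest bid and the reserve.
Sorting bids: 59 (0x2cbd) > 49 (0xa54c) > 37 (0xce80) > 33 (0x1b27) > 27 (0x6dfc) > 15 (0xaa58) > …
Highest eligible bid: 0x2cbd at 59 ETH.
Second-highest bid 49 ETH exceeds the reserve 16 ETH → payment 49 ETH.

0x2cbd pays 49 ETH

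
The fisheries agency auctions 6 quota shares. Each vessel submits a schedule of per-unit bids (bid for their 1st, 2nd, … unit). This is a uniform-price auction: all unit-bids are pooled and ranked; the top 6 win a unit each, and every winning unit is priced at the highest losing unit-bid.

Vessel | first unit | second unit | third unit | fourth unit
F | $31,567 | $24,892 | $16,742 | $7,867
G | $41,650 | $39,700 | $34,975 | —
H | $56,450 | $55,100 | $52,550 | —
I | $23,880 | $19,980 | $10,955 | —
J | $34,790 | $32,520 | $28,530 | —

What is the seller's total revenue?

Merging the schedules and taking the best 6: 56,450 (H-1), 55,100 (H-2), 52,550 (H-3), 41,650 (G-1), 39,700 (G-2), 34,975 (G-3)
First bid not allocated: $34,790.
Allocation: G 3, H 3. Every unit priced at $34,790.
Revenue = 6 × 34,790 = $208,740.

Total revenue: $208,740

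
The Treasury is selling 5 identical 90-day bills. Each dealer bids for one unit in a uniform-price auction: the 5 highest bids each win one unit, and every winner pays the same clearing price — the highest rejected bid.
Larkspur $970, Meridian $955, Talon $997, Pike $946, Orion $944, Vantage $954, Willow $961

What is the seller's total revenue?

Sorting: 997 (Talon), 970 (Larkspur), 961 (Willow), 955 (Meridian), 954 (Vantage), 946 (Pike), 944 (Orion)
Winners (5 units): Talon, Larkspur, Willow, Meridian, Vantage.
First losing bid is Pike's $946, which sets the uniform price.
Total revenue = 5 × $946 = $4,730.

Total revenue: $4,730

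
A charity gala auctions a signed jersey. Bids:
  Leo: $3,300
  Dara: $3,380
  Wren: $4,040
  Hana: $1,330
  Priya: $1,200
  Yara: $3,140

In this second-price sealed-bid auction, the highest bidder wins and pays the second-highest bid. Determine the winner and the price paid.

Wren pays $3,380

Sorting bids: 4,040 (Wren) > 3,380 (Dara) > 3,300 (Leo) > 3,140 (Yara) > 1,330 (Hana) > 1,200 (Priya)
Wren is highest; pays the second-highest bid, $3,380.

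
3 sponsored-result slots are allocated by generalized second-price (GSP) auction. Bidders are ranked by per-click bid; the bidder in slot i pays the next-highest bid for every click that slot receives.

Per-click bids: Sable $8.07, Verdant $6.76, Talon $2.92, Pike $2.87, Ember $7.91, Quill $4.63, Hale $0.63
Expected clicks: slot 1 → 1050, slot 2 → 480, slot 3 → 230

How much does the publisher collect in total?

Ranked by bid: $8.07 (Sable) > $7.91 (Ember) > $6.76 (Verdant) > $4.63 (Quill) > …
Slot 1: Sable pays $7.91 × 1050 = $8305.50
Slot 2: Ember pays $6.76 × 480 = $3244.80
Slot 3: Verdant pays $4.63 × 230 = $1064.90
Total = $12615.20

Total revenue: $12615.20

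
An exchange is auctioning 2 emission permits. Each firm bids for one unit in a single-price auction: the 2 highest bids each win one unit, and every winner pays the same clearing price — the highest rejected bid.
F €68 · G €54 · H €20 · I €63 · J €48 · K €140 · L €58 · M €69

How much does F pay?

F pays €0

Ordering the bids: 140 (K), 69 (M), 68 (F), 63 (I), …
The 2 highest are K, M.
First losing bid is F's €68, which sets the uniform price.
F does not win → pays €0.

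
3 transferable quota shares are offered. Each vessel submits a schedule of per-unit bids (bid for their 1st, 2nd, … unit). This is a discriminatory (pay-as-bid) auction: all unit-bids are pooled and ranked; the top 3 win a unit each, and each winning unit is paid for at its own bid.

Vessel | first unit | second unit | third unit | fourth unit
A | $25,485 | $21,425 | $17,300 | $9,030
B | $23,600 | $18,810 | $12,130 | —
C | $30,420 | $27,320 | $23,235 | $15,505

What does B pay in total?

B pays $0

Merging the schedules and taking the best 3: 30,420 (C-1), 27,320 (C-2), 25,485 (A-1)
Next rejected bid: $23,600 (not a price — pay-as-bid).
B wins no units.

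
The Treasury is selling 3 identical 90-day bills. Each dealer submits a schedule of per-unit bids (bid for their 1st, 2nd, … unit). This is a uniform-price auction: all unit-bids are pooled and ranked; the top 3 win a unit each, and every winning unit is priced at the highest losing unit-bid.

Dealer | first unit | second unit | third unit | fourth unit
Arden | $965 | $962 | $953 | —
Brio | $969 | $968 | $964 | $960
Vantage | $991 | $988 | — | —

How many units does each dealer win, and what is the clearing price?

All unit-bids, highest first — top 3: 991 (Vantage-1), 988 (Vantage-2), 969 (Brio-1)
Highest rejected unit-bid = $968.
Allocation: Brio 1, Vantage 2.

Brio 1, Vantage 2; clearing price $968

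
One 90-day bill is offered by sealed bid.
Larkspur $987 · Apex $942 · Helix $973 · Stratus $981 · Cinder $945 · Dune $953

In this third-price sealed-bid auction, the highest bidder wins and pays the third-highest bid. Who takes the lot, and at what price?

Larkspur pays $973

Sorting bids: 987 (Larkspur) > 981 (Stratus) > 973 (Helix) > 953 (Dune) > 945 (Cinder) > 942 (Apex)
Larkspur wins; payment is bid #3 in the ranking = $973.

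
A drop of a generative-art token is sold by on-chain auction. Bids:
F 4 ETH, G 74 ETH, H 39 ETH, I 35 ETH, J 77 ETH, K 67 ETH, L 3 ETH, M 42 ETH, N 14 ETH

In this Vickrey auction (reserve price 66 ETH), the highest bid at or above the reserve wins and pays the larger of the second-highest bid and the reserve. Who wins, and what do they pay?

J pays 74 ETH

Sorting bids: 77 (J) > 74 (G) > 67 (K) > 42 (M) > 39 (H) > 35 (I) > …
J has the top bid at or above the reserve (77 ETH).
Second-highest bid 74 ETH exceeds the reserve 66 ETH → payment 74 ETH.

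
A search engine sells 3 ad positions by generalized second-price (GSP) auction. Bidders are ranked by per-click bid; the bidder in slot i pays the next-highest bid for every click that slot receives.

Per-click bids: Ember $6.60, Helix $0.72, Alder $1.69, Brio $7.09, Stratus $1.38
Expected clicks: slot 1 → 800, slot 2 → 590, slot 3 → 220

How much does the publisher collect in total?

Sorting advertisers: $7.09 (Brio) > $6.60 (Ember) > $1.69 (Alder) > $1.38 (Stratus) > …
Slot 1: Brio pays $6.60 × 800 = $5280.00
Slot 2: Ember pays $1.69 × 590 = $997.10
Slot 3: Alder pays $1.38 × 220 = $303.60
Total = $6580.70

Total revenue: $6580.70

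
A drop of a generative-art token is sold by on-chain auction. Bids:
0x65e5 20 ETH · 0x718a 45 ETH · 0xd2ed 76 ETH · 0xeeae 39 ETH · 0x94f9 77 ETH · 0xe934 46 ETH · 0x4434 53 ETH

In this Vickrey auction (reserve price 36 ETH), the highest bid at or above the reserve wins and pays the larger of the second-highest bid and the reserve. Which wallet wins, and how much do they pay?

0x94f9 pays 76 ETH

Bids in order: 77 (0x94f9) > 76 (0xd2ed) > 53 (0x4434) > 46 (0xe934) > 45 (0x718a) > 39 (0xeeae) > …
Highest eligible bid: 0x94f9 at 77 ETH.
max(second-highest 76 ETH, reserve 36 ETH) = 76 ETH; the reserve does not bind.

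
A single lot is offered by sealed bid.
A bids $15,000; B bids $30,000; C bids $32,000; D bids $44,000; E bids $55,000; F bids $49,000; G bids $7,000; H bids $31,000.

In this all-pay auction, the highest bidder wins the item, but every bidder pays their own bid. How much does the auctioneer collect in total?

Total revenue: $263,000

Bids in order: 55,000 (E) > 49,000 (F) > 44,000 (D) > 32,000 (C) > 31,000 (H) > 30,000 (B) > …
E wins with the top bid; all bids are sunk regardless.
Every bidder forfeits their bid regardless of winning.
Revenue = 15,000 + 30,000 + 32,000 + 44,000 + 55,000 + 49,000 + 7,000 + 31,000 = $263,000.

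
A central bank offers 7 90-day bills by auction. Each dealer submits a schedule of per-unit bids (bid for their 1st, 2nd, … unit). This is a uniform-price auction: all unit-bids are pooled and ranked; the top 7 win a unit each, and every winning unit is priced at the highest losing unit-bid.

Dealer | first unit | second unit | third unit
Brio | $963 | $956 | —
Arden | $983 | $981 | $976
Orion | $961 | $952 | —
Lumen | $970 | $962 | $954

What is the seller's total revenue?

Total revenue: $6,692

Merging the schedules and taking the best 7: 983 (Arden-1), 981 (Arden-2), 976 (Arden-3), 970 (Lumen-1), 963 (Brio-1), 962 (Lumen-2), 961 (Orion-1)
The (k+1)-th unit-bid is $956.
Allocation: Arden 3, Brio 1, Lumen 2, Orion 1. Every unit priced at $956.
Revenue = 7 × 956 = $6,692.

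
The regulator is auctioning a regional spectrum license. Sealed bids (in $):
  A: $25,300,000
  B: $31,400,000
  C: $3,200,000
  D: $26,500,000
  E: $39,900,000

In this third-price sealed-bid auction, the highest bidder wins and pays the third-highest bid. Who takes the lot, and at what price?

Rule: the highest bidder wins and pays the third-highest bid.
Bids in order: 39,900,000 (E) > 31,400,000 (B) > 26,500,000 (D) > 25,300,000 (A) > 3,200,000 (C)
E wins; payment is bid #3 in the ranking = $26,500,000.

E pays $26,500,000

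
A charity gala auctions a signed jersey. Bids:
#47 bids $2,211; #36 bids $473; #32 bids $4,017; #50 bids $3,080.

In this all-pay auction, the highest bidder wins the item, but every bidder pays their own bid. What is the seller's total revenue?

Bids in order: 4,017 (#32) > 3,080 (#50) > 2,211 (#47) > 473 (#36)
#32 wins with the top bid; all bids are sunk regardless.
Every bidder forfeits their bid regardless of winning.
Revenue = 2,211 + 473 + 4,017 + 3,080 = $9,781.

Total revenue: $9,781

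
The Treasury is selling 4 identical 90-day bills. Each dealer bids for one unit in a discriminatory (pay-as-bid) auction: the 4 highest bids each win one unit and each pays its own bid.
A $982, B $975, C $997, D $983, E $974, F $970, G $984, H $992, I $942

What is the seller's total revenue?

Bids ranked high→low: 997 (C), 992 (H), 984 (G), 983 (D), 982 (A), 975 (B), …
Winners (4 units): C, H, G, D.
Total revenue = 997 + 992 + 984 + 983 = $3,956.

Total revenue: $3,956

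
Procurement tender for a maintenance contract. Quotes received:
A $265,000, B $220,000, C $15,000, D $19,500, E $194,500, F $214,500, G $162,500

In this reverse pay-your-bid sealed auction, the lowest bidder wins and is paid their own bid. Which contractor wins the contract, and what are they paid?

C is paid $15,000

Reverse pay-your-bid sealed auction: the lowest bidder wins and is paid their own bid.
Bids ranked: 15,000 (C) < 19,500 (D) < 162,500 (G) < 194,500 (E) < 214,500 (F) < 220,000 (B) < …
C is lowest → is paid own bid, $15,000.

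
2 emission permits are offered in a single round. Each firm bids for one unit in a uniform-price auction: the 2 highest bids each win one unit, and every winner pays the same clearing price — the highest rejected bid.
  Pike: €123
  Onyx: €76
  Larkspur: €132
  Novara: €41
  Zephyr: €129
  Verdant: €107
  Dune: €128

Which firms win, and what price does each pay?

Sorting: 132 (Larkspur), 129 (Zephyr), 128 (Dune), 123 (Pike), …
Top 2: Larkspur, Zephyr.
Clearing price = highest rejected bid = €128.

Larkspur, Zephyr; each pays €128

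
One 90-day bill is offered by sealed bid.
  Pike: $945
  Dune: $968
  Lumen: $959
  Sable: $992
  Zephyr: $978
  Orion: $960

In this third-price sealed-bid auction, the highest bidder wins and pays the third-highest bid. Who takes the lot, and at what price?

Sable pays $968

Sorting bids: 992 (Sable) > 978 (Zephyr) > 968 (Dune) > 960 (Orion) > 959 (Lumen) > 945 (Pike)
Sable is highest; pays the third-highest bid, $968.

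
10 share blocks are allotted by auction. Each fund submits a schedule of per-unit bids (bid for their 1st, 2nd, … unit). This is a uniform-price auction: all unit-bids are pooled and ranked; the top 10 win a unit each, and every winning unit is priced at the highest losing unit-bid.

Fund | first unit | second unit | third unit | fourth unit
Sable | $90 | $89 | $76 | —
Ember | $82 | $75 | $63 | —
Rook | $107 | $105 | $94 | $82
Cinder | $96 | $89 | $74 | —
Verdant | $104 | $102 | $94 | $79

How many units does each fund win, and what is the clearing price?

Cinder 2, Rook 3, Sable 2, Verdant 3; clearing price $82

Pooled unit-bids ranked (top 10): 107 (Rook-1), 105 (Rook-2), 104 (Verdant-1), 102 (Verdant-2), 96 (Cinder-1), 94 (Rook-3), 94 (Verdant-3), 90 (Sable-1), 89 (Sable-2), 89 (Cinder-2)
First bid not allocated: $82.
Allocation: Cinder 2, Rook 3, Sable 2, Verdant 3.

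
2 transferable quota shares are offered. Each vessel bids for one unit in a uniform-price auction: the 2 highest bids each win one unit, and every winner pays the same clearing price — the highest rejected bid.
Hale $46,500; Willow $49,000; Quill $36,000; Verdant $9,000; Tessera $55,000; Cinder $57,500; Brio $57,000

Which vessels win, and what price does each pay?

Cinder, Brio; each pays $55,000

Bids ranked high→low: 57,500 (Cinder), 57,000 (Brio), 55,000 (Tessera), 49,000 (Willow), …
Winners (2 units): Cinder, Brio.
Clearing price = highest rejected bid = $55,000.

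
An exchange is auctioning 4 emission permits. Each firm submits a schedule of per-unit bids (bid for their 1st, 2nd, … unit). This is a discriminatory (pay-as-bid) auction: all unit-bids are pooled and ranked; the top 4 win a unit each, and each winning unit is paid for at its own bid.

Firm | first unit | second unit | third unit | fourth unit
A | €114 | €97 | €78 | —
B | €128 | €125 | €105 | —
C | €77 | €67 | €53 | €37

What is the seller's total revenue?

Total revenue: €472

Merging the schedules and taking the best 4: 128 (B-1), 125 (B-2), 114 (A-1), 105 (B-3)
Next rejected bid: €97 (not a price — pay-as-bid).
Each winning unit pays its own bid.
Revenue = 128 + 125 + 114 + 105 = €472.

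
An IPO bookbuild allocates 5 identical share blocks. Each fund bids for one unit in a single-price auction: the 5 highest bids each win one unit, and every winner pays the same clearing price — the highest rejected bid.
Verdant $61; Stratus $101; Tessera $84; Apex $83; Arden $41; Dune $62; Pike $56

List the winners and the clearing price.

Stratus, Tessera, Apex, Dune, Verdant; each pays $56

Ordering the bids: 101 (Stratus), 84 (Tessera), 83 (Apex), 62 (Dune), 61 (Verdant), 56 (Pike), 41 (Arden)
The 5 highest are Stratus, Tessera, Apex, Dune, Verdant.
First losing bid is Pike's $56, which sets the uniform price.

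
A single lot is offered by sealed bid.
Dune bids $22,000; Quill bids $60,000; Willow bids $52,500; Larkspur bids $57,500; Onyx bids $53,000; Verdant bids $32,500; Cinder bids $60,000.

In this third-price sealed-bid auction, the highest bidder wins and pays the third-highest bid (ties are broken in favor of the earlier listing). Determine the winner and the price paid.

Bids in order: 60,000 (Quill) > 60,000 (Cinder) > 57,500 (Larkspur) > 53,000 (Onyx) > 52,500 (Willow) > 32,500 (Verdant) > …
Quill and Cinder tie at $60,000; tie-break gives it to Quill.
Quill is highest; pays the third-highest bid, $57,500.

Quill pays $57,500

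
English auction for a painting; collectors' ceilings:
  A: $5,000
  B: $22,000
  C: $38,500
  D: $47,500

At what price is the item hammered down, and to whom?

D wins at $38,500

Limits in order: 47,500 (D) > 38,500 (C) > 22,000 (B) > 5,000 (A)
Once the price passes $38,500, only D is left; the hammer falls at C's limit of $38,500.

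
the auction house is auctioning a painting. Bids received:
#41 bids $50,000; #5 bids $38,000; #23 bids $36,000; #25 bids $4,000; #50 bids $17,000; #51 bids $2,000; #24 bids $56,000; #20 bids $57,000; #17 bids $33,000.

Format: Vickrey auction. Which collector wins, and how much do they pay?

#20 pays $56,000

Vickrey auction: the highest bidder wins and pays the second-highest bid.
Bids in order: 57,000 (#20) > 56,000 (#24) > 50,000 (#41) > 38,000 (#5) > 36,000 (#23) > 33,000 (#17) > …
#20 is highest; pays the second-highest bid, $56,000.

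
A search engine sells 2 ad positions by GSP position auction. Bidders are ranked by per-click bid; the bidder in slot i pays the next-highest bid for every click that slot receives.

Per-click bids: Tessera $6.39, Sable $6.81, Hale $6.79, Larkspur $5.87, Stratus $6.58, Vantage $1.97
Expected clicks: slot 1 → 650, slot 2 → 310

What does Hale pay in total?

Hale pays $2039.80

Ranked by bid: $6.81 (Sable) > $6.79 (Hale) > $6.58 (Stratus) > …
Hale holds slot 2 → pays next bid $6.58 × 310 clicks = $2039.80.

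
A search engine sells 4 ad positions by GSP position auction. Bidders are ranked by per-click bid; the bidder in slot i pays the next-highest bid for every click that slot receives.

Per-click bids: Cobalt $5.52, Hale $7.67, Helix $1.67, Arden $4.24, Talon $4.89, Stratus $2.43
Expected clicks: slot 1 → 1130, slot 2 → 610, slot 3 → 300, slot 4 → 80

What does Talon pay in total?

Talon pays $1272.00

Sorting advertisers: $7.67 (Hale) > $5.52 (Cobalt) > $4.89 (Talon) > $4.24 (Arden) > $2.43 (Stratus) > …
Talon holds slot 3 → pays next bid $4.24 × 300 clicks = $1272.00.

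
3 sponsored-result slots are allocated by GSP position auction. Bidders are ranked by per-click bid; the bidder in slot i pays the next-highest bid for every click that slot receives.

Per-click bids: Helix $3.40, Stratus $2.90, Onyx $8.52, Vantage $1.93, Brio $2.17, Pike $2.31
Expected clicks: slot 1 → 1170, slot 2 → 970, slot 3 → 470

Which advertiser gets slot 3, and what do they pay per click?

Stratus; $2.31 per click

Ranked by bid: $8.52 (Onyx) > $3.40 (Helix) > $2.90 (Stratus) > $2.31 (Pike) > …
Slot 3 goes to the third-ranked bidder, Stratus, who pays the next bid down: $2.31/click.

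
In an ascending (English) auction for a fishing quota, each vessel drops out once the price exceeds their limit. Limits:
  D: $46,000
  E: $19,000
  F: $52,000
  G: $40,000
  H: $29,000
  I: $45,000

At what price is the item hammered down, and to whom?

F wins at $46,000

Rule: the price rises until one bidder remains; the winner pays the price at which the last rival dropped out.
Limits ranked: 52,000 (F) > 46,000 (D) > 45,000 (I) > 40,000 (G) > 29,000 (H) > 19,000 (E)
Bidding ends when D exits at $46,000; F takes it.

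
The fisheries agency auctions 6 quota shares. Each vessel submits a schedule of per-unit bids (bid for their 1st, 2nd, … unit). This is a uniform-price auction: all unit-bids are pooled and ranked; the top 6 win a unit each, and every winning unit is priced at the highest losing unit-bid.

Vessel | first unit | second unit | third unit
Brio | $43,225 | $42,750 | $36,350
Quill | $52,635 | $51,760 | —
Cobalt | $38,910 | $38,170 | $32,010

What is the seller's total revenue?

Merging the schedules and taking the best 6: 52,635 (Quill-1), 51,760 (Quill-2), 43,225 (Brio-1), 42,750 (Brio-2), 38,910 (Cobalt-1), 38,170 (Cobalt-2)
Highest rejected unit-bid = $36,350.
Allocation: Brio 2, Cobalt 2, Quill 2. Every unit priced at $36,350.
Revenue = 6 × 36,350 = $218,100.

Total revenue: $218,100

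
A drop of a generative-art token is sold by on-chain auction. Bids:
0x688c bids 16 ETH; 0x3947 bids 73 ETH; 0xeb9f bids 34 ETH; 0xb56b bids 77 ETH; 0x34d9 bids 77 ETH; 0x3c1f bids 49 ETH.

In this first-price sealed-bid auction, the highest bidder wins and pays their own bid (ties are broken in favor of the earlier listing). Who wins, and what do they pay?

0xb56b pays 77 ETH

Rule: the highest bidder wins and pays their own bid.
Bids in order: 77 (0xb56b) > 77 (0x34d9) > 73 (0x3947) > 49 (0x3c1f) > 34 (0xeb9f) > 16 (0x688c)
0xb56b and 0x34d9 tie at 77 ETH; tie-break gives it to 0xb56b.
0xb56b has the highest bid and pays exactly that: 77 ETH.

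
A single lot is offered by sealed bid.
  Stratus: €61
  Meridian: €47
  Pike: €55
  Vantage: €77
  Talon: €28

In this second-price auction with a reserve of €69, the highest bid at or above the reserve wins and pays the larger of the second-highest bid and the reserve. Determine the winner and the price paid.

Vantage pays €69

Rule: the highest bid at or above the reserve wins and pays the larger of the second-highest bid and the reserve.
Bids in order: 77 (Vantage) > 61 (Stratus) > 55 (Pike) > 47 (Meridian) > 28 (Talon)
Vantage has the top bid at or above the reserve (€77).
Second-highest bid €61 is below the reserve €69, so the reserve binds → payment €69.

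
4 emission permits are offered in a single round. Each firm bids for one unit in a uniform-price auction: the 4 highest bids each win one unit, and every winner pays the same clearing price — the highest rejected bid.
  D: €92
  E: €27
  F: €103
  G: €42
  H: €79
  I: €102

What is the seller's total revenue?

Ordering the bids: 103 (F), 102 (I), 92 (D), 79 (H), 42 (G), 27 (E)
The 4 highest are F, I, D, H.
Highest unsuccessful bid: €42 → clearing price.
Total revenue = 4 × €42 = €168.

Total revenue: €168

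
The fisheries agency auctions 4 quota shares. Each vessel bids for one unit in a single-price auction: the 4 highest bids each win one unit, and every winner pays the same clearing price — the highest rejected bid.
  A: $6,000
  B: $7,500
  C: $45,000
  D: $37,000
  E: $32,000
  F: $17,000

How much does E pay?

E pays $7,500

Ordering the bids: 45,000 (C), 37,000 (D), 32,000 (E), 17,000 (F), 7,500 (B), 6,000 (A)
Top 4: C, D, E, F.
First losing bid is B's $7,500, which sets the uniform price.
E wins → pays $7,500.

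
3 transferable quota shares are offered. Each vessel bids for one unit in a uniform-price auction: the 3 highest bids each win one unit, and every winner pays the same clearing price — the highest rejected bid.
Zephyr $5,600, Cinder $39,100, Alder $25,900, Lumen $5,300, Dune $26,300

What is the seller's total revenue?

Ordering the bids: 39,100 (Cinder), 26,300 (Dune), 25,900 (Alder), 5,600 (Zephyr), 5,300 (Lumen)
The 3 highest are Cinder, Dune, Alder.
Highest unsuccessful bid: $5,600 → clearing price.
Total revenue = 3 × $5,600 = $16,800.

Total revenue: $16,800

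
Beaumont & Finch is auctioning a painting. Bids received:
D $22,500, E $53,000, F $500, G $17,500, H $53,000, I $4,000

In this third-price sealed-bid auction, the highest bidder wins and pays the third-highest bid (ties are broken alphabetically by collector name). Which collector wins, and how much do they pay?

E pays $22,500

Rule: the highest bidder wins and pays the third-highest bid.
Bids in order: 53,000 (E) > 53,000 (H) > 22,500 (D) > 17,500 (G) > 4,000 (I) > 500 (F)
E and H tie at $53,000; tie-break gives it to E.
E is highest; pays the third-highest bid, $22,500.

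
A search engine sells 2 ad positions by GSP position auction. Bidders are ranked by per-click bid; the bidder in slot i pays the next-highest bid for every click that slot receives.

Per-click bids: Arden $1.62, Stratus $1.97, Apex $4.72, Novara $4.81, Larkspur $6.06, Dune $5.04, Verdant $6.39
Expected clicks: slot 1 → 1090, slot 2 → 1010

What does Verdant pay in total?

Ranked by bid: $6.39 (Verdant) > $6.06 (Larkspur) > $5.04 (Dune) > …
Verdant holds slot 1 → pays next bid $6.06 × 1090 clicks = $6605.40.

Verdant pays $6605.40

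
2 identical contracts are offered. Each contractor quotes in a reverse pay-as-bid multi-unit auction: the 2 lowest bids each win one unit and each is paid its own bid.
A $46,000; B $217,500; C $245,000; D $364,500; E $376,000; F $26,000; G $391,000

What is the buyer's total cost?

Total cost: $72,000

Bids ranked low→high: 26,000 (F), 46,000 (A), 217,500 (B), 245,000 (C), …
The 2 lowest are F, A.
Total cost = 26,000 + 46,000 = $72,000.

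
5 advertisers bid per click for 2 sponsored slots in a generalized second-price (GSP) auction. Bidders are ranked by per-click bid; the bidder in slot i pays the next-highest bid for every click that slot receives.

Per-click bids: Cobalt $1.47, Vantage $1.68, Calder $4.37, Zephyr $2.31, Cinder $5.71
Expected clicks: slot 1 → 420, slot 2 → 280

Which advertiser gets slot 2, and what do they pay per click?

Calder; $2.31 per click

Sorting advertisers: $5.71 (Cinder) > $4.37 (Calder) > $2.31 (Zephyr) > …
Slot 2 goes to the second-ranked bidder, Calder, who pays the next bid down: $2.31/click.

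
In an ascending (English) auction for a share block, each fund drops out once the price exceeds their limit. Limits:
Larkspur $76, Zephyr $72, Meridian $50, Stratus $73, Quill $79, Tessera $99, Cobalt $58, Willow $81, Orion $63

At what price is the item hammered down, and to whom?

Rule: the price rises until one bidder remains; the winner pays the price at which the last rival dropped out.
Limits in order: 99 (Tessera) > 81 (Willow) > 79 (Quill) > 76 (Larkspur) > 73 (Stratus) > 72 (Zephyr) > …
Once the price passes $81, only Tessera is left; the hammer falls at Willow's limit of $81.

Tessera wins at $81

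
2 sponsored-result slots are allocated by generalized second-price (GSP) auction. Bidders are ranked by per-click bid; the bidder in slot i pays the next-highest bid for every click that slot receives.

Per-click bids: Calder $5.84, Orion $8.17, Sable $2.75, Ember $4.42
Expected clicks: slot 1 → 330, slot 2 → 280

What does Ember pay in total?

Ranked by bid: $8.17 (Orion) > $5.84 (Calder) > $4.42 (Ember) > …
Ember ranks below slot 2 → no slot, pays nothing.

Ember pays $0.00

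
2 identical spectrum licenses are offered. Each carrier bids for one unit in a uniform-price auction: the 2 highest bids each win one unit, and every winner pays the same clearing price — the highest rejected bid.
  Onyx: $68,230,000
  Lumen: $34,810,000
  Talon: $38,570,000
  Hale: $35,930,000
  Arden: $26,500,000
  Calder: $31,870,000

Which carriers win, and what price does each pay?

Ordering the bids: 68,230,000 (Onyx), 38,570,000 (Talon), 35,930,000 (Hale), 34,810,000 (Lumen), …
The 2 highest are Onyx, Talon.
First losing bid is Hale's $35,930,000, which sets the uniform price.

Onyx, Talon; each pays $35,930,000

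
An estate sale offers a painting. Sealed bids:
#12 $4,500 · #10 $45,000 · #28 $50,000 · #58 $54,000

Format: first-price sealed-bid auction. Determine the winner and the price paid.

#58 pays $54,000

Bids ranked: 54,000 (#58) > 50,000 (#28) > 45,000 (#10) > 4,500 (#12)
First-price: #58 pays what they bid, $54,000.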